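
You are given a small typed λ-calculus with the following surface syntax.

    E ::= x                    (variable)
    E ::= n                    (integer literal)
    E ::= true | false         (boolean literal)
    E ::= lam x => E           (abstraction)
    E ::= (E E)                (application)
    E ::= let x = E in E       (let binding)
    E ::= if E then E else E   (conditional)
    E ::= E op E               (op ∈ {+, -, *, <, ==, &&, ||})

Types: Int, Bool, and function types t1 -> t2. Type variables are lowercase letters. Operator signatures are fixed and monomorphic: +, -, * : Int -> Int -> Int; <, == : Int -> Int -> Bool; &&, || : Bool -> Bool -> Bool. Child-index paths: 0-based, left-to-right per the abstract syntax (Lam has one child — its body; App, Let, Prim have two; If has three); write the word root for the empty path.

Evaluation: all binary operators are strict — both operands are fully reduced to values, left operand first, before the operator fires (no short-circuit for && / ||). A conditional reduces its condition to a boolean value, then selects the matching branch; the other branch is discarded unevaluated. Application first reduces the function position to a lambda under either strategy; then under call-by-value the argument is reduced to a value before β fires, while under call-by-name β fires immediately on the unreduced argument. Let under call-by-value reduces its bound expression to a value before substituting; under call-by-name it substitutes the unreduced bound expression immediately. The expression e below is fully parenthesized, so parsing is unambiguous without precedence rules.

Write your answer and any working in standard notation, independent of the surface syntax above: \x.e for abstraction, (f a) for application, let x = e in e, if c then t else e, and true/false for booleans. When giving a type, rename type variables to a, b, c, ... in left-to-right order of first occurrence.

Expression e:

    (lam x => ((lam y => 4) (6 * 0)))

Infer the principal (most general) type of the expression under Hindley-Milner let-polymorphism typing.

Answer: a -> Int

Trace:
\y._ : b -> Int
  unify Int ~ Int
  unify Int ~ Int
  unify b -> Int ~ Int -> c
  unify b ~ Int
  unify Int ~ c
_ _ : Int
\x._ : a -> Int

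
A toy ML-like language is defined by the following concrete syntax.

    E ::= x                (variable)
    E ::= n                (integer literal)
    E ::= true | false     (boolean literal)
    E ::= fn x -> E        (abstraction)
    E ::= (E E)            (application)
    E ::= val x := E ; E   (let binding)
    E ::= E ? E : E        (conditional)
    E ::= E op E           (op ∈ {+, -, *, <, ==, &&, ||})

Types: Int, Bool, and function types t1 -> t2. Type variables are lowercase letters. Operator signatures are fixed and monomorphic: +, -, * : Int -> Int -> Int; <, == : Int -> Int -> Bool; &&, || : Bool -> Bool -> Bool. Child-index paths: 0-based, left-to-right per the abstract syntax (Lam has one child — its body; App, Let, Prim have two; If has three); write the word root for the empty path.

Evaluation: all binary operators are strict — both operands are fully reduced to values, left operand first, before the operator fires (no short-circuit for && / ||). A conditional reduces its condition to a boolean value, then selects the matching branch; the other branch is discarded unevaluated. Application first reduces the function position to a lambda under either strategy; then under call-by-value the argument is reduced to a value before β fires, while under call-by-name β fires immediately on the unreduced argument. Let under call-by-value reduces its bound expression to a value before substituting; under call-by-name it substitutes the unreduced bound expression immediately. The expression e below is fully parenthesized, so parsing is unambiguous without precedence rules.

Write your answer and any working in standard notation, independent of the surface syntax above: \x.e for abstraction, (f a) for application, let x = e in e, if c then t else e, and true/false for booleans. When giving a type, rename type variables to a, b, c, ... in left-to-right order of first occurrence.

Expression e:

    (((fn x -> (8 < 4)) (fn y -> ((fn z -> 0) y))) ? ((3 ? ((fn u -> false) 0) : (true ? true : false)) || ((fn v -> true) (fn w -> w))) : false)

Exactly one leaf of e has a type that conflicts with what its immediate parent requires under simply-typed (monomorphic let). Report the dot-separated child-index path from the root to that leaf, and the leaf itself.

Answer: 1.0.0 : 3

Derivation:
  unify Int ~ Int
  unify Int ~ Int
\x._ : a -> Bool
\z._ : c -> Int
y : b
  unify c -> Int ~ b -> d
  unify c ~ b
  unify Int ~ d
_ _ : Int
\y._ : b -> Int
  unify a -> Bool ~ (b -> Int) -> e
  unify a ~ b -> Int
  unify Bool ~ e
_ _ : Bool
  unify Bool ~ Bool
  unify Int ~ Bool
  FAIL: mismatch Int ~ Bool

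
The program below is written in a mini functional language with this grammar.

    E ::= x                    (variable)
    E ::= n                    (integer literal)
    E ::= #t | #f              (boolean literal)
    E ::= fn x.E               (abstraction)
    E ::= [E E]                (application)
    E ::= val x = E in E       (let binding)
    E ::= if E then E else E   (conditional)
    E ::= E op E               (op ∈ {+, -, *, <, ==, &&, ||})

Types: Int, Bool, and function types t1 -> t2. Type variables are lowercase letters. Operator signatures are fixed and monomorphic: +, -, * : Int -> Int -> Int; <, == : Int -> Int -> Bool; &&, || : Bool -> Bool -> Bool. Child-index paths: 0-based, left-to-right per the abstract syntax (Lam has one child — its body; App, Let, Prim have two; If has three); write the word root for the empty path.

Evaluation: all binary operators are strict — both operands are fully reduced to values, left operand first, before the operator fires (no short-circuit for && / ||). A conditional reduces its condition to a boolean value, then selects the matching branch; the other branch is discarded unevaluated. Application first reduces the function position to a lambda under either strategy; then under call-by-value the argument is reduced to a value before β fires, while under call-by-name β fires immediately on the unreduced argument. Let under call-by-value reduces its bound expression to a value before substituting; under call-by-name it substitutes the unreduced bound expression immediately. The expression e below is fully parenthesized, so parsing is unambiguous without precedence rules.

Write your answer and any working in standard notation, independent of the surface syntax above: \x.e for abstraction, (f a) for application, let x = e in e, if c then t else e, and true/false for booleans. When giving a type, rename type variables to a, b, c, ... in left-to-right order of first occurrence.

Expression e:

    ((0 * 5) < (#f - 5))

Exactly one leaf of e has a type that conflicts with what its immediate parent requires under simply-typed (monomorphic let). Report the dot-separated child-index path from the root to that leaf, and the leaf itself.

Answer: 1.0 : false

Trace:
  unify Int ~ Int
  unify Int ~ Int
  unify Int ~ Int
  unify Bool ~ Int
  FAIL: mismatch Bool ~ Int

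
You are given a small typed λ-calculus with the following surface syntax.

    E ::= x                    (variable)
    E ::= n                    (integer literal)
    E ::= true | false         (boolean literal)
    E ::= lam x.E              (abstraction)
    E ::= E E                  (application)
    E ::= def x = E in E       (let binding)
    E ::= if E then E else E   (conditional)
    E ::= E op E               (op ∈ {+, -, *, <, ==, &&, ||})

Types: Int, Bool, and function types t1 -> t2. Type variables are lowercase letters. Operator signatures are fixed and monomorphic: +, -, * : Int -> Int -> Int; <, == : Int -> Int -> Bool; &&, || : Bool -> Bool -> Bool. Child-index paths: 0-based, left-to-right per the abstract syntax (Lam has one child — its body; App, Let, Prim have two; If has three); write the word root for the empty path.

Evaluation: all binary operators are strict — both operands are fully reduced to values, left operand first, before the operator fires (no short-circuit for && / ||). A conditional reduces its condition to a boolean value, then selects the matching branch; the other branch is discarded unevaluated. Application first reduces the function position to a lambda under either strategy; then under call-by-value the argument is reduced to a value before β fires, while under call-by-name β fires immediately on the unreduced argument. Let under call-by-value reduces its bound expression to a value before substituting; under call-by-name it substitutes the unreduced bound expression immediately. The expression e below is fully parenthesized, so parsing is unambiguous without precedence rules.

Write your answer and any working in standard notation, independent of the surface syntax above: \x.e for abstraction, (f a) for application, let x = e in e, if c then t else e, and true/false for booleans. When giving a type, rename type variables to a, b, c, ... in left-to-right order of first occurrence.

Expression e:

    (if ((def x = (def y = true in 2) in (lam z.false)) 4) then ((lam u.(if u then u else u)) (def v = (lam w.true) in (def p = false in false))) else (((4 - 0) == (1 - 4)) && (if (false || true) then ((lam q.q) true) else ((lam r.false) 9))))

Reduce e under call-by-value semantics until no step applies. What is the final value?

Answer: false

Derivation:
step 0: (if ((let x = (let y = true in 2) in (\z.false)) 4) then ((\u.(if u then u else u)) (let v = (\w.true) in (let p = false in false))) else (((4 - 0) == (1 - 4)) && (if (false || true) then ((\q.q) true) else ((\r.false) 9))))
step 1: [let@0.0.0] (if ((let x = 2 in (\z.false)) 4) then ((\u.(if u then u else u)) (let v = (\w.true) in (let p = false in false))) else (((4 - 0) == (1 - 4)) && (if (false || true) then ((\q.q) true) else ((\r.false) 9))))
step 2: [let@0.0] (if ((\z.false) 4) then ((\u.(if u then u else u)) (let v = (\w.true) in (let p = false in false))) else (((4 - 0) == (1 - 4)) && (if (false || true) then ((\q.q) true) else ((\r.false) 9))))
step 3: [beta@0] (if false then ((\u.(if u then u else u)) (let v = (\w.true) in (let p = false in false))) else (((4 - 0) == (1 - 4)) && (if (false || true) then ((\q.q) true) else ((\r.false) 9))))
step 4: [if@root] (((4 - 0) == (1 - 4)) && (if (false || true) then ((\q.q) true) else ((\r.false) 9)))
step 5: [delta@0.0] ((4 == (1 - 4)) && (if (false || true) then ((\q.q) true) else ((\r.false) 9)))
step 6: [delta@0.1] ((4 == -3) && (if (false || true) then ((\q.q) true) else ((\r.false) 9)))
step 7: [delta@0] (false && (if (false || true) then ((\q.q) true) else ((\r.false) 9)))
step 8: [delta@1.0] (false && (if true then ((\q.q) true) else ((\r.false) 9)))
step 9: [if@1] (false && ((\q.q) true))
step 10: [beta@1] (false && true)
step 11: [delta@root] false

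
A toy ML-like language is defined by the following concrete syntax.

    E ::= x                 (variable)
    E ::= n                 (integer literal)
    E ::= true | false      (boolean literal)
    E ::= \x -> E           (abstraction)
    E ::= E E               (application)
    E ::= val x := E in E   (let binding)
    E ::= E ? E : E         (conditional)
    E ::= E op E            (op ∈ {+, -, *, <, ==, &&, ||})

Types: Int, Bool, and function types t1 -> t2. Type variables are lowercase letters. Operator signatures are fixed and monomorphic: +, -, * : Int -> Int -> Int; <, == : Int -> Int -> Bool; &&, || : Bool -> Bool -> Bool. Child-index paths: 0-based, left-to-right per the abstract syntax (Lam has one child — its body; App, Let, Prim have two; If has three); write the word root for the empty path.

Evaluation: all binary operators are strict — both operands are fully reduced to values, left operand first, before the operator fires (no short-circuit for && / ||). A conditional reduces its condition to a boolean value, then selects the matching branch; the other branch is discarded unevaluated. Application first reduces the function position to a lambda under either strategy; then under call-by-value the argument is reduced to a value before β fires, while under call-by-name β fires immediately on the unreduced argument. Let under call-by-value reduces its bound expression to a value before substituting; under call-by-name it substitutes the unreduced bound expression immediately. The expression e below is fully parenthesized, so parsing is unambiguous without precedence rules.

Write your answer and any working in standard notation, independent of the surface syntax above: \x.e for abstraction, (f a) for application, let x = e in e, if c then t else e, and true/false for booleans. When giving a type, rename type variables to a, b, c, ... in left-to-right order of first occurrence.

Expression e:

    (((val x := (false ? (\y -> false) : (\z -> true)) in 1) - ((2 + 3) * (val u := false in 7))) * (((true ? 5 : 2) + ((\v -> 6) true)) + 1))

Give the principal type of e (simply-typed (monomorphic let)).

Derivation:
  unify Bool ~ Bool
\y._ : a -> Bool
\z._ : b -> Bool
  unify a -> Bool ~ b -> Bool
  unify a ~ b
  unify Bool ~ Bool
let x : b -> Bool
  unify Int ~ Int
  unify Int ~ Int
  unify Int ~ Int
  unify Int ~ Int
let u : Bool
  unify Int ~ Int
  unify Int ~ Int
  unify Int ~ Int
  unify Bool ~ Bool
  unify Int ~ Int
  unify Int ~ Int
\v._ : c -> Int
  unify c -> Int ~ Bool -> d
  unify c ~ Bool
  unify Int ~ d
_ _ : Int
  unify Int ~ Int
  unify Int ~ Int
  unify Int ~ Int
  unify Int ~ Int

Answer: Int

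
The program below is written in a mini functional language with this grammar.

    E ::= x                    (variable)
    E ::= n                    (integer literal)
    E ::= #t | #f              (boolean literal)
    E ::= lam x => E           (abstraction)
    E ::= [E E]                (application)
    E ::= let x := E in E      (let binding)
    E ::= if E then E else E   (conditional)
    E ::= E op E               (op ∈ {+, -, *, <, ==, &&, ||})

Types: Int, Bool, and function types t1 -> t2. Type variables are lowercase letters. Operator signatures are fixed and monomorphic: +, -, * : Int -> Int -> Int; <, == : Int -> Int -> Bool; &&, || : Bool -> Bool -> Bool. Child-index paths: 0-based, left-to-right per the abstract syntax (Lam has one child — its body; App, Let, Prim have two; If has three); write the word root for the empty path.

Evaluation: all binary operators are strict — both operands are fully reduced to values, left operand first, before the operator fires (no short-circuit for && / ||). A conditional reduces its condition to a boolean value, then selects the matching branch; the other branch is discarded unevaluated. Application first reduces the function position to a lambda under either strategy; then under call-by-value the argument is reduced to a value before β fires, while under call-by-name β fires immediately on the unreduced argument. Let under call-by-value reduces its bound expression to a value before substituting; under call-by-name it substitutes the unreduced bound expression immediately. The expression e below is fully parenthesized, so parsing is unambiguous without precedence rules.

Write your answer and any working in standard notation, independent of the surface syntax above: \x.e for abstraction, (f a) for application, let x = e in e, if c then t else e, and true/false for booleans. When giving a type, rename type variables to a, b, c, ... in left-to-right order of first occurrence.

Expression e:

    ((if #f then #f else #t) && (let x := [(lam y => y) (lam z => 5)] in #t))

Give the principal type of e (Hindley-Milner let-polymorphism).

Trace:
  unify Bool ~ Bool
  unify Bool ~ Bool
  unify Bool ~ Bool
y : a
\y._ : a -> a
\z._ : b -> Int
  unify a -> a ~ (b -> Int) -> c
  unify a ~ b -> Int
  unify b -> Int ~ c
_ _ : b -> Int
let x : forall. b -> Int
  unify Bool ~ Bool

Answer: Bool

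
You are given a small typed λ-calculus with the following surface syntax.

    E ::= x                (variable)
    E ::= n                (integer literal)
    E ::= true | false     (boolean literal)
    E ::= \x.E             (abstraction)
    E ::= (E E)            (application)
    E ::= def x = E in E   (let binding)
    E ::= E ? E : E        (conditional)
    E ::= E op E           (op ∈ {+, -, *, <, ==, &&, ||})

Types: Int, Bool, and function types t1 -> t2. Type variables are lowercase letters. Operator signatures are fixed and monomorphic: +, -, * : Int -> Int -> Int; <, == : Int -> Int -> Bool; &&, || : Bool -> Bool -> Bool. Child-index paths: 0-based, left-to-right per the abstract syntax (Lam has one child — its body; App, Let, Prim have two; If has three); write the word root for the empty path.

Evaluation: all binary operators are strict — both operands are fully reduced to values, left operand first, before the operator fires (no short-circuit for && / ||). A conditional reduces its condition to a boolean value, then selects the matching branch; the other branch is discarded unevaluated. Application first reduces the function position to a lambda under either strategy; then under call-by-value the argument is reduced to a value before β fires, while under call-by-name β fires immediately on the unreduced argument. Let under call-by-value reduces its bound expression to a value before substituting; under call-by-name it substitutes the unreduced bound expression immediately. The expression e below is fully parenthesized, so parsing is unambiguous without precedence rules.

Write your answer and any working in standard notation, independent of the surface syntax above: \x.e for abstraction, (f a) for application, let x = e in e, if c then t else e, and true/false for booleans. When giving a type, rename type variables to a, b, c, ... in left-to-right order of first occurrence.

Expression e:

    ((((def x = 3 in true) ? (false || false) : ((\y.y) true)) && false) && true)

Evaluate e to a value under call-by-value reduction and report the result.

Derivation:
step 0: (((if (let x = 3 in true) then (false || false) else ((\y.y) true)) && false) && true)
step 1: [let@0.0.0] (((if true then (false || false) else ((\y.y) true)) && false) && true)
step 2: [if@0.0] (((false || false) && false) && true)
step 3: [delta@0.0] ((false && false) && true)
step 4: [delta@0] (false && true)
step 5: [delta@root] false

Answer: false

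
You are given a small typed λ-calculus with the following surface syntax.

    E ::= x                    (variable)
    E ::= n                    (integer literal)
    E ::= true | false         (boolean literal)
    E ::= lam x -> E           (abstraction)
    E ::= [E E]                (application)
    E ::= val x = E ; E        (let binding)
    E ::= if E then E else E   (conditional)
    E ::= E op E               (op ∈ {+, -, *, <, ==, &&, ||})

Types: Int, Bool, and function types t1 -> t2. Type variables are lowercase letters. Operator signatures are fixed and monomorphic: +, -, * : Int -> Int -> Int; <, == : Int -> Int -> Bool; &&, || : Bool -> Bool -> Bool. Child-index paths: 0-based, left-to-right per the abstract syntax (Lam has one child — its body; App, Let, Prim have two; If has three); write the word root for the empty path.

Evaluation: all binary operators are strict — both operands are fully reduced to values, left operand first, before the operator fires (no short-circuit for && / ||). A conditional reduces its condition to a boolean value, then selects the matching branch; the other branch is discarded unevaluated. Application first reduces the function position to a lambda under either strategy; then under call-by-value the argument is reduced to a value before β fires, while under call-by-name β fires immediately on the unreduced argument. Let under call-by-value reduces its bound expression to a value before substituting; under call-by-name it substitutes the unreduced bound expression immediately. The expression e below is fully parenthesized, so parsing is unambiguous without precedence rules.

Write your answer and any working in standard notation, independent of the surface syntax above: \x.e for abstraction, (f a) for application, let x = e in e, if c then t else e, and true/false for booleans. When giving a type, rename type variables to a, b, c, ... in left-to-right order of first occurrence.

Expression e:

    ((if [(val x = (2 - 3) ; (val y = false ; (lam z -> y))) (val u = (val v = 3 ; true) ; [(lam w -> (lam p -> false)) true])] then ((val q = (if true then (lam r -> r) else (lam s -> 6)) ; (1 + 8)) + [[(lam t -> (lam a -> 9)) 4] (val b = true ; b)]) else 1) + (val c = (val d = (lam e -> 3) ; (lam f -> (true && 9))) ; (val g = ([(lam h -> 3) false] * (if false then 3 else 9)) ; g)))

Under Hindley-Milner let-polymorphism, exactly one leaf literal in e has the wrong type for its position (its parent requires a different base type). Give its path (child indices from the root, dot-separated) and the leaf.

Answer: 1.0.1.0.1 : 9

Working:
  unify Int ~ Int
  unify Int ~ Int
let x : Int
let y : Bool
y : Bool
\z._ : a -> Bool
let v : Int
let u : Bool
\p._ : c -> Bool
\w._ : b -> c -> Bool
  unify b -> c -> Bool ~ Bool -> d
  unify b ~ Bool
  unify c -> Bool ~ d
_ _ : c -> Bool
  unify a -> Bool ~ (c -> Bool) -> e
  unify a ~ c -> Bool
  unify Bool ~ e
_ _ : Bool
  unify Bool ~ Bool
  unify Bool ~ Bool
r : f
\r._ : f -> f
\s._ : g -> Int
  unify f -> f ~ g -> Int
  unify f ~ g
  unify g ~ Int
let q : Int -> Int
  unify Int ~ Int
  unify Int ~ Int
  unify Int ~ Int
\a._ : i -> Int
\t._ : h -> i -> Int
  unify h -> i -> Int ~ Int -> j
  unify h ~ Int
  unify i -> Int ~ j
_ _ : i -> Int
let b : Bool
b : Bool
  unify i -> Int ~ Bool -> k
  unify i ~ Bool
  unify Int ~ k
_ _ : Int
  unify Int ~ Int
  unify Int ~ Int
  unify Int ~ Int
\e._ : l -> Int
let d : forall. l -> Int
  unify Bool ~ Bool
  unify Int ~ Bool
  FAIL: mismatch Int ~ Bool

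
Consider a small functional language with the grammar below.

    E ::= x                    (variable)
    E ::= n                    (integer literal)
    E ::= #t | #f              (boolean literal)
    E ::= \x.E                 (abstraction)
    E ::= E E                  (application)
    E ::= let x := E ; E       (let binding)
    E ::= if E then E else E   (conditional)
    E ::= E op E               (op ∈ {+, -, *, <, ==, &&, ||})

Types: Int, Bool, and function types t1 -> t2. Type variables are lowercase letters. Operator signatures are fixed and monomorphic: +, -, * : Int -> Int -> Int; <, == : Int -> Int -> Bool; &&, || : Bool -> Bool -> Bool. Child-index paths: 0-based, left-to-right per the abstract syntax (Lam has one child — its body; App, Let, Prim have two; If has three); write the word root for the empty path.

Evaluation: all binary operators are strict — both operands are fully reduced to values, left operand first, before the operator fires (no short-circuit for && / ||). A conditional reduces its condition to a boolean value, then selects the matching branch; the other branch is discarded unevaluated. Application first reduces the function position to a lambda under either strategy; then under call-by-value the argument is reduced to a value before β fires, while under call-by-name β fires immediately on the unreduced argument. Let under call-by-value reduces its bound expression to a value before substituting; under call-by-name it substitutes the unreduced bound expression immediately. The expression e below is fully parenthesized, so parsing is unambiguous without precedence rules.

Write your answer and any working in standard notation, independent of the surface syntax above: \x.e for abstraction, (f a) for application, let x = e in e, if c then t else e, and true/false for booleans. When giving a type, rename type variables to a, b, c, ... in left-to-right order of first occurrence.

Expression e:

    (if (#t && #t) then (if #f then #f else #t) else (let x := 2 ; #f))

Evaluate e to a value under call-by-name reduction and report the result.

Trace:
step 0: (if (true && true) then (if false then false else true) else (let x = 2 in false))
step 1: [delta@0] (if true then (if false then false else true) else (let x = 2 in false))
step 2: [if@root] (if false then false else true)
step 3: [if@root] true

Answer: true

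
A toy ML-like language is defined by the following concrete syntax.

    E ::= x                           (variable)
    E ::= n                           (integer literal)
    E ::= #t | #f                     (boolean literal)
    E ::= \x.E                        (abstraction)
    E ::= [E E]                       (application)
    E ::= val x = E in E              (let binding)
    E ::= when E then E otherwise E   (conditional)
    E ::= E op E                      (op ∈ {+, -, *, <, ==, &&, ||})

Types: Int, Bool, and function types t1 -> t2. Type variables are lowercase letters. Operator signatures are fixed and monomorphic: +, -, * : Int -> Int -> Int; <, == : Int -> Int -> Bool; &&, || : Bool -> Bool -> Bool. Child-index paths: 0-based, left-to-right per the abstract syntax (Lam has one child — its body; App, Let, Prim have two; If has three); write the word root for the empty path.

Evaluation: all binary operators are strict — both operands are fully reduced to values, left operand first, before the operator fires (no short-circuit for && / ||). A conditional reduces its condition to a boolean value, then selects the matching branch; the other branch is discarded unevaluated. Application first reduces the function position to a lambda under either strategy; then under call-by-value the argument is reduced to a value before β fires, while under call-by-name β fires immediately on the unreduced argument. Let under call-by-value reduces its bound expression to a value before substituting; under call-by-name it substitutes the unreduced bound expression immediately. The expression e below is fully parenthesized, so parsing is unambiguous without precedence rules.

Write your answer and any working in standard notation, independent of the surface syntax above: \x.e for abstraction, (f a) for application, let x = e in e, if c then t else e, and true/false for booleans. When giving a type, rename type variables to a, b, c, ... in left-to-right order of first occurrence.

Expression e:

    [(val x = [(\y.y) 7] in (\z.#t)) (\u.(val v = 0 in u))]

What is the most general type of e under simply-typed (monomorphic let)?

Answer: Bool

Trace:
y : a
\y._ : a -> a
  unify a -> a ~ Int -> b
  unify a ~ Int
  unify Int ~ b
_ _ : Int
let x : Int
\z._ : c -> Bool
let v : Int
u : d
\u._ : d -> d
  unify c -> Bool ~ (d -> d) -> e
  unify c ~ d -> d
  unify Bool ~ e
_ _ : Bool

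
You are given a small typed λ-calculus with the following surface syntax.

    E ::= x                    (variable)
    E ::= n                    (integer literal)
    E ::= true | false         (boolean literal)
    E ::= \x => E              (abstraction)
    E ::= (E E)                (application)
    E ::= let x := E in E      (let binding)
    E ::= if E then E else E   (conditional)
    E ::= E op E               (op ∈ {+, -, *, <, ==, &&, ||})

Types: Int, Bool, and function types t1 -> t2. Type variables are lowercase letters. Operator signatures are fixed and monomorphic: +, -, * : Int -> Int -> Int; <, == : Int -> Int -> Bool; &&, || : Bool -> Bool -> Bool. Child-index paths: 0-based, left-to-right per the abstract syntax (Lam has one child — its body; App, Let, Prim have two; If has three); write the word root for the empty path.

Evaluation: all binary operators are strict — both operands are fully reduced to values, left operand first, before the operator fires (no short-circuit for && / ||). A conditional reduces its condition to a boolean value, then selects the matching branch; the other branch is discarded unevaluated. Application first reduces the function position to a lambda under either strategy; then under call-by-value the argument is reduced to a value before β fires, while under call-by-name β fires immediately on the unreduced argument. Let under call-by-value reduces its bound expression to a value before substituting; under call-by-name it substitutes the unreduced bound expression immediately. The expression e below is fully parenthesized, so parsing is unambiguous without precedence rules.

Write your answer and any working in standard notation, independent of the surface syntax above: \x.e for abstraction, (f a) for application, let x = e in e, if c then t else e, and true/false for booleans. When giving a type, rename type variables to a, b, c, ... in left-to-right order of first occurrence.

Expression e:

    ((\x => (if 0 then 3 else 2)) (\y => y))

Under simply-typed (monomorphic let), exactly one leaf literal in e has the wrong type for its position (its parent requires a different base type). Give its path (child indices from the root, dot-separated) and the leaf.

Answer: 0.0.0 : 0

Working:
  unify Int ~ Bool
  FAIL: mismatch Int ~ Bool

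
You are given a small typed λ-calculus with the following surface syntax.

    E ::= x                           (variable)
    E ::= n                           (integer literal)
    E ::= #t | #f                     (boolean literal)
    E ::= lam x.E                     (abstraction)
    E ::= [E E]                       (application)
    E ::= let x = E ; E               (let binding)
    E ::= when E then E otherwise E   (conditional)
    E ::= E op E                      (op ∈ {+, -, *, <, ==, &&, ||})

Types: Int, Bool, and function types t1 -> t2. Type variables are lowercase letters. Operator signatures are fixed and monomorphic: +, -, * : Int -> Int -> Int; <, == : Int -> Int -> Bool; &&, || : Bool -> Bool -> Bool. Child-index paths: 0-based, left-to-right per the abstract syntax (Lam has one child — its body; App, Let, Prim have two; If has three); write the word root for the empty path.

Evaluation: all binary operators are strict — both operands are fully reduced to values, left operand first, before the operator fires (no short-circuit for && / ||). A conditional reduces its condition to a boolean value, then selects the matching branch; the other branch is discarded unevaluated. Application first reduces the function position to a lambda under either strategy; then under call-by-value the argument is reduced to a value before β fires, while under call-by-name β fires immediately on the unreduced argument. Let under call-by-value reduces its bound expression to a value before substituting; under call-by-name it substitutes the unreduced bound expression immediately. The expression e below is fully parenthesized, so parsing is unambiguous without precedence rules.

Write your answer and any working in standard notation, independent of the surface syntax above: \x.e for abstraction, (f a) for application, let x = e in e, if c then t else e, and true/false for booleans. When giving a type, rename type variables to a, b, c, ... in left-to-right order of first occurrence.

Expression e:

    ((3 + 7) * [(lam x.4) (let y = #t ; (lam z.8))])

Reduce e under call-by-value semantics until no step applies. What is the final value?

Derivation:
step 0: ((3 + 7) * ((\x.4) (let y = true in (\z.8))))
step 1: [delta@0] (10 * ((\x.4) (let y = true in (\z.8))))
step 2: [let@1.1] (10 * ((\x.4) (\z.8)))
step 3: [beta@1] (10 * 4)
step 4: [delta@root] 40

Answer: 40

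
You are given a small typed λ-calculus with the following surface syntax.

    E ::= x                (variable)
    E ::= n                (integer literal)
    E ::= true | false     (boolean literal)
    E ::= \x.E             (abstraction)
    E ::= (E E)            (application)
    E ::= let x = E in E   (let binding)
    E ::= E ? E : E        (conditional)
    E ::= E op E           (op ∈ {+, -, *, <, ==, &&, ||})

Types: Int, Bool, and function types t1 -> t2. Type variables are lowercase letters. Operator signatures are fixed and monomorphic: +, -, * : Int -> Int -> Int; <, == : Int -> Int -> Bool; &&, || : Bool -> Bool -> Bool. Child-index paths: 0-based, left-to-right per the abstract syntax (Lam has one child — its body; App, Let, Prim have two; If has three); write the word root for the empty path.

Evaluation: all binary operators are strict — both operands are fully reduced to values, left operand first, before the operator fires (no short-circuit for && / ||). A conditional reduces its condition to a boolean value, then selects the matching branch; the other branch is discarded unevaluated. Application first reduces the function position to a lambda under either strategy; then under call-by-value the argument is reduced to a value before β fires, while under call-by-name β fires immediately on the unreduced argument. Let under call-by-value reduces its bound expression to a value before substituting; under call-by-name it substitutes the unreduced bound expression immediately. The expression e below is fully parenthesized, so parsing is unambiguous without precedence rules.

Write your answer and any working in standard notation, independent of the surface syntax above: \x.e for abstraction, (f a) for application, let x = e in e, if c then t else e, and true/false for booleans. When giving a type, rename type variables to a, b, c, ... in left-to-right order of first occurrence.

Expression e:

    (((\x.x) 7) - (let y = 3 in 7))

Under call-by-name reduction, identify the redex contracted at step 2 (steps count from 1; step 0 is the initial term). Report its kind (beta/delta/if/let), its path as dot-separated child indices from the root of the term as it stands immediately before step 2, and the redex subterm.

Derivation:
step 0: (((\x.x) 7) - (let y = 3 in 7))
step 1: [beta@0] (7 - (let y = 3 in 7))
step 2: [let@1] (7 - 7)

Answer: let at 1 : (let y = 3 in 7)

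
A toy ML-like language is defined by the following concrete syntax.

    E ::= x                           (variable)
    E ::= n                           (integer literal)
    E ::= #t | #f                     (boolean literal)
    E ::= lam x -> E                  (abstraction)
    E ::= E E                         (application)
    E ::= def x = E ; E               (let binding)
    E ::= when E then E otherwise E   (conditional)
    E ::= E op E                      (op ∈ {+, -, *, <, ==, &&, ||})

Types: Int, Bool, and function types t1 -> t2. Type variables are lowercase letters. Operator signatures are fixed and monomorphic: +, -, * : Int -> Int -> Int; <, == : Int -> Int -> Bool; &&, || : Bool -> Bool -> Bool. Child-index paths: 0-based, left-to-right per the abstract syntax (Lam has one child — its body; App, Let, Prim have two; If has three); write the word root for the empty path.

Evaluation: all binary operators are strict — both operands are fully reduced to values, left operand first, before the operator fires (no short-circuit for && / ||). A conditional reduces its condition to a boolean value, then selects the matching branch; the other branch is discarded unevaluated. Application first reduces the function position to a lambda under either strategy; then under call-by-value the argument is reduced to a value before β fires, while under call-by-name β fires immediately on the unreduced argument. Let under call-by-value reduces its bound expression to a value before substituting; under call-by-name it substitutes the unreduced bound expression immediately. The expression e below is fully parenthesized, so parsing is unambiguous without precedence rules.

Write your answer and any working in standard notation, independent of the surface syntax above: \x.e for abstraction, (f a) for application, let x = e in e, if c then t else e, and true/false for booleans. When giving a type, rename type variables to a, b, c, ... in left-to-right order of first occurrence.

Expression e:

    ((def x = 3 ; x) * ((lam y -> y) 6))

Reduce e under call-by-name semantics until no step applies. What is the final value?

Answer: 18

Derivation:
step 0: ((let x = 3 in x) * ((\y.y) 6))
step 1: [let@0] (3 * ((\y.y) 6))
step 2: [beta@1] (3 * 6)
step 3: [delta@root] 18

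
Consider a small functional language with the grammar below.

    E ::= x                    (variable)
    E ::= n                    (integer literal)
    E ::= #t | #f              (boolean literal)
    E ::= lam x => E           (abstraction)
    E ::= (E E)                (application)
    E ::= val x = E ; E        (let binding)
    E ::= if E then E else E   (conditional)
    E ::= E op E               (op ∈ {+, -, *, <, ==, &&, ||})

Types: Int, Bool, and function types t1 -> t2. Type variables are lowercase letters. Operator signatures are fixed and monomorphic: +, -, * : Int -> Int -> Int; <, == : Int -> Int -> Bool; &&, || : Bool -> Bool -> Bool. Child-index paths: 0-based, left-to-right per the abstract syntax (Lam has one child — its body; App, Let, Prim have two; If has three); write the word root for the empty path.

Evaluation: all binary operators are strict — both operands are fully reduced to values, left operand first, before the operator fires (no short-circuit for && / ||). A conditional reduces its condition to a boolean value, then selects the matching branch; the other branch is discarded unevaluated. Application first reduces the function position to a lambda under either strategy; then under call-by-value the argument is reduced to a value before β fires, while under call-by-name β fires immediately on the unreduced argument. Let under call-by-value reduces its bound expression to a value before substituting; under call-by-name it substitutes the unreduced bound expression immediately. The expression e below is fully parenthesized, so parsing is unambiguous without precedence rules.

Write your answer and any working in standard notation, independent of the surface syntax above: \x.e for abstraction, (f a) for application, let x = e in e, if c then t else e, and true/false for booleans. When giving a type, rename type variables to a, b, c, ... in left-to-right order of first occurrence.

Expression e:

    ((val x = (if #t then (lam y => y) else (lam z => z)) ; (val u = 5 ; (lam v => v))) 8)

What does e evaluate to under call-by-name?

Trace:
step 0: ((let x = (if true then (\y.y) else (\z.z)) in (let u = 5 in (\v.v))) 8)
step 1: [let@0] ((let u = 5 in (\v.v)) 8)
step 2: [let@0] ((\v.v) 8)
step 3: [beta@root] 8

Answer: 8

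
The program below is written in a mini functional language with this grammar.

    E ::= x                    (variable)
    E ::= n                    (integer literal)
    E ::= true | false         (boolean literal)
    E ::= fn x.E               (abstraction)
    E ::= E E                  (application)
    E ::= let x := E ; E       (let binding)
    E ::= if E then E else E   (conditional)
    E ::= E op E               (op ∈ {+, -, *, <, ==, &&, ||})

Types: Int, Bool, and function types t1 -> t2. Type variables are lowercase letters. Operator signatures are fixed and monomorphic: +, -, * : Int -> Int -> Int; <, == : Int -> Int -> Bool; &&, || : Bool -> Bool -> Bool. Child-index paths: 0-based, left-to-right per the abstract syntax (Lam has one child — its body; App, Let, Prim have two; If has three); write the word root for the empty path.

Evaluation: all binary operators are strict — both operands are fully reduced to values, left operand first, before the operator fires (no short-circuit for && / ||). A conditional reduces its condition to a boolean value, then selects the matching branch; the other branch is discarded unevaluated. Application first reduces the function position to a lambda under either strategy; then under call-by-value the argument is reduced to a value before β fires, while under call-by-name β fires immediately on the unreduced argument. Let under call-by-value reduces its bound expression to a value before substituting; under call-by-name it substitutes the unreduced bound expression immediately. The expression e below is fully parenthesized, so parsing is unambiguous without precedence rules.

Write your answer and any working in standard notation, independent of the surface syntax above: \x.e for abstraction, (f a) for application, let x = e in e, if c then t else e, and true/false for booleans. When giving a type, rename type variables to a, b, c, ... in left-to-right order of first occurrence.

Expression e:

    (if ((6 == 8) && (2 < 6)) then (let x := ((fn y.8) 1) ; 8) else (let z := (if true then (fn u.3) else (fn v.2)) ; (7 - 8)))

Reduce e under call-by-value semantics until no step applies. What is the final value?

Answer: -1

Trace:
step 0: (if ((6 == 8) && (2 < 6)) then (let x = ((\y.8) 1) in 8) else (let z = (if true then (\u.3) else (\v.2)) in (7 - 8)))
step 1: [delta@0.0] (if (false && (2 < 6)) then (let x = ((\y.8) 1) in 8) else (let z = (if true then (\u.3) else (\v.2)) in (7 - 8)))
step 2: [delta@0.1] (if (false && true) then (let x = ((\y.8) 1) in 8) else (let z = (if true then (\u.3) else (\v.2)) in (7 - 8)))
step 3: [delta@0] (if false then (let x = ((\y.8) 1) in 8) else (let z = (if true then (\u.3) else (\v.2)) in (7 - 8)))
step 4: [if@root] (let z = (if true then (\u.3) else (\v.2)) in (7 - 8))
step 5: [if@0] (let z = (\u.3) in (7 - 8))
step 6: [let@root] (7 - 8)
step 7: [delta@root] -1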